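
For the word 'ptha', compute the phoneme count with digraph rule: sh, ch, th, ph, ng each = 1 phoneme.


Parsing 'ptha' greedily, digraphs first:
  'p' -> consonant phoneme (phonemes so far: 1)
  'th' -> digraph (1 consonant phoneme) (phonemes so far: 2)
  'a' -> vowel phoneme (phonemes so far: 3)
Total phonemes: 3

3


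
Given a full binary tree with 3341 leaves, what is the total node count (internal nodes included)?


Leaf nodes (terminals): 3341
Internal nodes = n - 1 = 3341 - 1 = 3340
Total = leaves + internal = 3341 + 3340 = 6681

6681


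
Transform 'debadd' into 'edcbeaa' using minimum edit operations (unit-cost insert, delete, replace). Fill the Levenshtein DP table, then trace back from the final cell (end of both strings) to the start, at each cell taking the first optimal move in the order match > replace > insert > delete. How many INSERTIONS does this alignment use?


Edit distance = 5. Backtracking from cell (6, 7) with preference match > replace > insert > delete,
then listing the resulting alignment 'debadd' -> 'edcbeaa' left to right:
  Step 1: insert 'e' [insertion #1]
  Step 2: keep 'd'
  Step 3: replace e->c
  Step 4: keep 'b'
  Step 5: replace a->e
  Step 6: replace d->a
  Step 7: replace d->a
Total insertions: 1

1


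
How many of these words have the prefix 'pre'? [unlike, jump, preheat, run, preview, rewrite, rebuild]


Checking each word for prefix 'pre':
  'unlike' -> no (count: 0)
  'jump' -> no (count: 0)
  'preheat' -> YES, starts with 'pre' (count: 1)
  'run' -> no (count: 1)
  'preview' -> YES, starts with 'pre' (count: 2)
  'rewrite' -> no (count: 2)
  'rebuild' -> no (count: 2)
Total with prefix 'pre': 2

2


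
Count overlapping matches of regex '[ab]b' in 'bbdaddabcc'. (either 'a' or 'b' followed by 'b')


Pattern: [ab]b means either 'a' or 'b' followed by 'b'.
Scanning 'bbdaddabcc' position-by-position:
  Pos 0: window 'bb' -> MATCH
  Pos 1: window 'bd' -> no
  Pos 2: window 'da' -> no
  Pos 3: window 'ad' -> no
  Pos 4: window 'dd' -> no
  Pos 5: window 'da' -> no
  Pos 6: window 'ab' -> MATCH
  Pos 7: window 'bc' -> no
  Pos 8: window 'cc' -> no
  Pos 9: window 'c' -> no
Total matches: 2

2


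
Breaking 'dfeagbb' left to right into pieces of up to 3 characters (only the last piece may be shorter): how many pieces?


'dfeagbb' has 7 characters.
Chunking with max size 3:
  Chunk 1: 'dfe' (positions 0-2)
  Chunk 2: 'agb' (positions 3-5)
  Chunk 3: 'b' (positions 6-6)
Total chunks: ceil(7 / 3) = 3

3


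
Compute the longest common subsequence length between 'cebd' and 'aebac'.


DP table for LCS of 'cebd' and 'aebac':
       a  e  b  a  c
    0  0  0  0  0  0
  c 0  0  0  0  0  1
  e 0  0  1  1  1  1
  b 0  0  1  2  2  2
  d 0  0  1  2  2  2
LCS: 'eb'
LCS length = 2

2


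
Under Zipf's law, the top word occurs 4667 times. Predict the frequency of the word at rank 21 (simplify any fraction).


Zipf's law: freq(rank) = f1 / rank
f1 = 4667, rank = 21
freq = 4667 / 21
GCD(4667, 21) = 1
Simplified: 4667/21

4667/21


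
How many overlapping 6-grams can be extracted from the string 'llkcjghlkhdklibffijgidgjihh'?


String 'llkcjghlkhdklibffijgidgjihh' has length L = 27.
Number of overlapping n-grams = L - n + 1
Substituting: 27 - 6 + 1 = 22

22


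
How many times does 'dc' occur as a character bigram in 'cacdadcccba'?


Scanning 'cacdadcccba' for bigram 'dc':
  Position 0: 'ca' -> no
  Position 1: 'ac' -> no
  Position 2: 'cd' -> no
  Position 3: 'da' -> no
  Position 4: 'ad' -> no
  Position 5: 'dc' -> MATCH
  Position 6: 'cc' -> no
  Position 7: 'cc' -> no
  Position 8: 'cb' -> no
  Position 9: 'ba' -> no
Total matches: 1

1


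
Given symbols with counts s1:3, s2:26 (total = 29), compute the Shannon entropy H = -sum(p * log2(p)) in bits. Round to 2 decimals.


Computing entropy H = -sum(p_i * log2(p_i)):
  s1: p = 3/29 = 0.1034, -p*log2(p) = 0.3386
  s2: p = 26/29 = 0.8966, -p*log2(p) = 0.1412
H = sum of terms = 0.4798
Rounded to 2 decimals: 0.48

0.48


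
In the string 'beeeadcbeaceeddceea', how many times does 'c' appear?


Scanning 'beeeadcbeaceeddceea' for 'c':
  Position 6: 'c' -> MATCH (count: 1)
  Position 10: 'c' -> MATCH (count: 2)
  Position 15: 'c' -> MATCH (count: 3)
Total occurrences of 'c': 3

3


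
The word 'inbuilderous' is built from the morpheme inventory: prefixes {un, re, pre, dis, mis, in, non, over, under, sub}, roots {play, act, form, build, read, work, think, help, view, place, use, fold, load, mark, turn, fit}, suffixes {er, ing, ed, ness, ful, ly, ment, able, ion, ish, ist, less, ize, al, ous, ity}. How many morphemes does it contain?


Segmenting 'inbuilderous' against the inventory:
  'in' -> prefix (morpheme 1)
  'build' -> root (morpheme 2)
  'er' -> suffix (morpheme 3)
  'ous' -> suffix (morpheme 4)
Total morphemes: 4

4


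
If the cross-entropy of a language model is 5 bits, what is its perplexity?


Perplexity formula: PP = 2^H
H = 5
PP = 2^5
Steps: 2^1 = 2, 2^2 = 4, 2^3 = 8, 2^4 = 16, 2^5 = 32
PP = 32

32


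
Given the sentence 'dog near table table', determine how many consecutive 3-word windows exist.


Word trigrams from [4] words:
  Trigram 1: (dog near table)
  Trigram 2: (near table table)
Total word trigrams: 4 - 2 = 2

2


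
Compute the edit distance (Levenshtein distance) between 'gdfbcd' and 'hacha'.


Building DP table for s1='gdfbcd' (len 6) and s2='hacha' (len 5):
       h  a  c  h  a
    0  1  2  3  4  5
  g 1  1  2  3  4  5
  d 2  2  2  3  4  5
  f 3  3  3  3  4  5
  b 4  4  4  4  4  5
  c 5  5  5  4  5  5
  d 6  6  6  5  5  6
Edit distance = dp[6][5] = 6

6


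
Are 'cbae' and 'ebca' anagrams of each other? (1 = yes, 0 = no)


Sort characters of 'cbae': 'abce'
Sort characters of 'ebca': 'abce'
Sorted forms match -> they ARE anagrams
Result: 1

1


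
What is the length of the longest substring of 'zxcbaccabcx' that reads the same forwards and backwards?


Scanning 'zxcbaccabcx' for palindromic substrings.
Substring at positions 1-10: 'xcbaccabcx'.
Check: reverse('xcbaccabcx') = 'xcbaccabcx' -> palindrome confirmed.
Neighbouring characters ('z' / '-') break symmetry, so it cannot extend further.
No longer palindromic substring exists; longest length = 10

10


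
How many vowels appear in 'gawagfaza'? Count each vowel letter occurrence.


Scanning each character of 'gawagfaza':
  Position 1: 'g' -> consonant (running count: 0)
  Position 2: 'a' -> vowel (running count: 1)
  Position 3: 'w' -> consonant (running count: 1)
  Position 4: 'a' -> vowel (running count: 2)
  Position 5: 'g' -> consonant (running count: 2)
  Position 6: 'f' -> consonant (running count: 2)
  Position 7: 'a' -> vowel (running count: 3)
  Position 8: 'z' -> consonant (running count: 3)
  Position 9: 'a' -> vowel (running count: 4)
Total vowels: 4

4


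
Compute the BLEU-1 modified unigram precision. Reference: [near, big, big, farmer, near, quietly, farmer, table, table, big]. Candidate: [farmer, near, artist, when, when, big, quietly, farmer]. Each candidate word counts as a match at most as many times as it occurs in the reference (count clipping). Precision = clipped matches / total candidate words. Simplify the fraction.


Reference word counts: {'big': 3, 'farmer': 2, 'near': 2, 'quietly': 1, 'table': 2}
Checking each candidate word (with clipping):
  'farmer' -> in reference (ref count 2, used 1/2) -> match (matches: 1)
  'near' -> in reference (ref count 2, used 1/2) -> match (matches: 2)
  'artist' -> not in reference -> no match (matches: 2)
  'when' -> not in reference -> no match (matches: 2)
  'when' -> not in reference -> no match (matches: 2)
  'big' -> in reference (ref count 3, used 1/3) -> match (matches: 3)
  'quietly' -> in reference (ref count 1, used 1/1) -> match (matches: 4)
  'farmer' -> in reference (ref count 2, used 2/2) -> match (matches: 5)
Clipped matches: 5, Candidate length: 8
Precision = 5/8

5/8


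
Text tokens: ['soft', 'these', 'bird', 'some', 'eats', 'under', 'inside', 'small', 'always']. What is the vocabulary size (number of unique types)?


Listing all tokens and tracking unique types:
  Token 1: 'soft' -> NEW (unique so far: 1)
  Token 2: 'these' -> NEW (unique so far: 2)
  Token 3: 'bird' -> NEW (unique so far: 3)
  Token 4: 'some' -> NEW (unique so far: 4)
  Token 5: 'eats' -> NEW (unique so far: 5)
  Token 6: 'under' -> NEW (unique so far: 6)
  Token 7: 'inside' -> NEW (unique so far: 7)
  Token 8: 'small' -> NEW (unique so far: 8)
  Token 9: 'always' -> NEW (unique so far: 9)
Unique types: ('always', 'bird', 'eats', 'inside', 'small', 'soft', 'some', 'these', 'under')
Vocabulary size: 9

9


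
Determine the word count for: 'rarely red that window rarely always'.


Counting words by splitting on spaces:
  Word 1: 'rarely'
  Word 2: 'red'
  Word 3: 'that'
  Word 4: 'window'
  Word 5: 'rarely'
  Word 6: 'always'
Total words: 6

6


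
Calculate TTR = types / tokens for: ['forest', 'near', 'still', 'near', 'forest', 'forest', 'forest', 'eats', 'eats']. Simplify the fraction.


Tokens: 9
Unique types: ('eats', 'forest', 'near', 'still') = 4
TTR = 4/9
Already in lowest terms.

4/9


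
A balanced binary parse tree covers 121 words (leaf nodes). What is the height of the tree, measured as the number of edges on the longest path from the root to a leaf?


In a balanced binary tree with n leaves the deepest leaf is ceil(log2(n)) edges below the root.
log2(121) = 6.9189
ceil(6.9189) = 7
height (edges) = 7

7


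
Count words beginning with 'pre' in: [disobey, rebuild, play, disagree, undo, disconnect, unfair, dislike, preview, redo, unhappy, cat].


Checking each word for prefix 'pre':
  'disobey' -> no (count: 0)
  'rebuild' -> no (count: 0)
  'play' -> no (count: 0)
  'disagree' -> no (count: 0)
  'undo' -> no (count: 0)
  'disconnect' -> no (count: 0)
  'unfair' -> no (count: 0)
  'dislike' -> no (count: 0)
  'preview' -> YES, starts with 'pre' (count: 1)
  'redo' -> no (count: 1)
  'unhappy' -> no (count: 1)
  'cat' -> no (count: 1)
Total with prefix 'pre': 1

1


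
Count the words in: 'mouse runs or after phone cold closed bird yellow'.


Counting words by splitting on spaces:
  Word 1: 'mouse'
  Word 2: 'runs'
  Word 3: 'or'
  Word 4: 'after'
  Word 5: 'phone'
  Word 6: 'cold'
  Word 7: 'closed'
  Word 8: 'bird'
  Word 9: 'yellow'
Total words: 9

9


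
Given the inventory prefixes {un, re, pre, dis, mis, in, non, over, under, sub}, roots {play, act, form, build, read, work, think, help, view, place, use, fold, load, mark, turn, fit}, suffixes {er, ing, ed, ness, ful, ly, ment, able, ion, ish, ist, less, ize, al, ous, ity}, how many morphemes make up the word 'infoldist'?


Segmenting 'infoldist' against the inventory:
  'in' -> prefix (morpheme 1)
  'fold' -> root (morpheme 2)
  'ist' -> suffix (morpheme 3)
Total morphemes: 3

3


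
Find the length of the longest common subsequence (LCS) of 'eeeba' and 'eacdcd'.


DP table for LCS of 'eeeba' and 'eacdcd':
       e  a  c  d  c  d
    0  0  0  0  0  0  0
  e 0  1  1  1  1  1  1
  e 0  1  1  1  1  1  1
  e 0  1  1  1  1  1  1
  b 0  1  1  1  1  1  1
  a 0  1  2  2  2  2  2
LCS: 'ea'
LCS length = 2

2


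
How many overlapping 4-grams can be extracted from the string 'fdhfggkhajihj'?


String 'fdhfggkhajihj' has length L = 13.
Number of overlapping n-grams = L - n + 1
Substituting: 13 - 4 + 1 = 10

10


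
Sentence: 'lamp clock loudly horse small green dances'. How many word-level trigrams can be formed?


Word trigrams from [7] words:
  Trigram 1: (lamp clock loudly)
  Trigram 2: (clock loudly horse)
  Trigram 3: (loudly horse small)
  Trigram 4: (horse small green)
  Trigram 5: (small green dances)
Total word trigrams: 7 - 2 = 5

5


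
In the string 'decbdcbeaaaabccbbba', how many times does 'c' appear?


Scanning 'decbdcbeaaaabccbbba' for 'c':
  Position 2: 'c' -> MATCH (count: 1)
  Position 5: 'c' -> MATCH (count: 2)
  Position 13: 'c' -> MATCH (count: 3)
  Position 14: 'c' -> MATCH (count: 4)
Total occurrences of 'c': 4

4


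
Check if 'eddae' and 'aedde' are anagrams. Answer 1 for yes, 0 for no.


Sort characters of 'eddae': 'addee'
Sort characters of 'aedde': 'addee'
Sorted forms match -> they ARE anagrams
Result: 1

1


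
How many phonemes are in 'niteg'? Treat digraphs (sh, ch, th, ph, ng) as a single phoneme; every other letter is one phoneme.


Parsing 'niteg' greedily, digraphs first:
  'n' -> consonant phoneme (phonemes so far: 1)
  'i' -> vowel phoneme (phonemes so far: 2)
  't' -> consonant phoneme (phonemes so far: 3)
  'e' -> vowel phoneme (phonemes so far: 4)
  'g' -> consonant phoneme (phonemes so far: 5)
Total phonemes: 5

5


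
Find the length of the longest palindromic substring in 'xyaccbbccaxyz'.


Scanning 'xyaccbbccaxyz' for palindromic substrings.
Substring at positions 2-9: 'accbbcca'.
Check: reverse('accbbcca') = 'accbbcca' -> palindrome confirmed.
Neighbouring characters ('y' / 'x') break symmetry, so it cannot extend further.
No longer palindromic substring exists; longest length = 8

8


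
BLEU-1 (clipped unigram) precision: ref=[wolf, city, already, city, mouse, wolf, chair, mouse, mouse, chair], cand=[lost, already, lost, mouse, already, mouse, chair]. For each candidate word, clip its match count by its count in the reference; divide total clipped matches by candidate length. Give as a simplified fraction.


Reference word counts: {'already': 1, 'chair': 2, 'city': 2, 'mouse': 3, 'wolf': 2}
Checking each candidate word (with clipping):
  'lost' -> not in reference -> no match (matches: 0)
  'already' -> in reference (ref count 1, used 1/1) -> match (matches: 1)
  'lost' -> not in reference -> no match (matches: 1)
  'mouse' -> in reference (ref count 3, used 1/3) -> match (matches: 2)
  'already' -> ref count 1 already used up (1/1) -> clipped, no match (matches: 2)
  'mouse' -> in reference (ref count 3, used 2/3) -> match (matches: 3)
  'chair' -> in reference (ref count 2, used 1/2) -> match (matches: 4)
Clipped matches: 4, Candidate length: 7
Precision = 4/7

4/7


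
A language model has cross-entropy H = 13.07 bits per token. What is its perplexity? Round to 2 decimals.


Perplexity formula: PP = 2^H
H = 13.07
PP = 2^13.07
Decompose: 2^13.07 = 2^13 * 2^0.07
2^13 = 8192, 2^0.07 ~ 1.0497167
PP ~ 8192 * 1.0497167 = 8599.2792064
Rounded to 2 decimals: 8599.28

8599.28


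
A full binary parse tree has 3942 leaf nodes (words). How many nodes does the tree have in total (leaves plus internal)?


Leaf nodes (terminals): 3942
Internal nodes = n - 1 = 3942 - 1 = 3941
Total = leaves + internal = 3942 + 3941 = 7883

7883


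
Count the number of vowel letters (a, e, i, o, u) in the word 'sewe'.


Scanning each character of 'sewe':
  Position 1: 's' -> consonant (running count: 0)
  Position 2: 'e' -> vowel (running count: 1)
  Position 3: 'w' -> consonant (running count: 1)
  Position 4: 'e' -> vowel (running count: 2)
Total vowels: 2

2


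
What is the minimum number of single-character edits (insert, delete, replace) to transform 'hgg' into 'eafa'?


Building DP table for s1='hgg' (len 3) and s2='eafa' (len 4):
       e  a  f  a
    0  1  2  3  4
  h 1  1  2  3  4
  g 2  2  2  3  4
  g 3  3  3  3  4
Edit distance = dp[3][4] = 4

4


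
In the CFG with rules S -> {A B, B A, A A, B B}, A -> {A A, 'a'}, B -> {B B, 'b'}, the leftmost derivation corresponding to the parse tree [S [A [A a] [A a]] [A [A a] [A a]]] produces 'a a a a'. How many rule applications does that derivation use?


Every bracketed nonterminal node [X ...] in the tree is produced by exactly one rule application.
Reading the tree off as a leftmost derivation:
  Step 1: S  =>  A A   (applied S -> A A)
  Step 2: A A  =>  A A A   (applied A -> A A)
  Step 3: A A A  =>  a A A   (applied A -> a)
  Step 4: a A A  =>  a a A   (applied A -> a)
  Step 5: a a A  =>  a a A A   (applied A -> A A)
  Step 6: a a A A  =>  a a a A   (applied A -> a)
  Step 7: a a a A  =>  a a a a   (applied A -> a)
Final yield: a a a a
Total rewrite steps: 7

7


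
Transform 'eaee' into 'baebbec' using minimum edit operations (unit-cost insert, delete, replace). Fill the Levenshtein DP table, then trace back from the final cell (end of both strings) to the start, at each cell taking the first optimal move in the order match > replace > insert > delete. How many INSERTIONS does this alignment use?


Edit distance = 4. Backtracking from cell (4, 7) with preference match > replace > insert > delete,
then listing the resulting alignment 'eaee' -> 'baebbec' left to right:
  Step 1: replace e->b
  Step 2: keep 'a'
  Step 3: keep 'e'
  Step 4: insert 'b' [insertion #1]
  Step 5: insert 'b' [insertion #2]
  Step 6: keep 'e'
  Step 7: insert 'c' [insertion #3]
Total insertions: 3

3


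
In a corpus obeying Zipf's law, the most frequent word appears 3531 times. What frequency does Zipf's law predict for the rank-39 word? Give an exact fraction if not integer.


Zipf's law: freq(rank) = f1 / rank
f1 = 3531, rank = 39
freq = 3531 / 39
GCD(3531, 39) = 3
Simplified: 1177/13

1177/13


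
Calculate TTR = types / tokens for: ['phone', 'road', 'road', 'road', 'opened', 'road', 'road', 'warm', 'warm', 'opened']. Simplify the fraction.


Tokens: 10
Unique types: ('opened', 'phone', 'road', 'warm') = 4
TTR = 4/10
Simplify: divide both by 2 -> 2/5
TTR = 2/5

2/5


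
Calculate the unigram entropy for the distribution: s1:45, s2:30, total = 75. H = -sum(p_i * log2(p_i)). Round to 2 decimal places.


Computing entropy H = -sum(p_i * log2(p_i)):
  s1: p = 45/75 = 0.6000, -p*log2(p) = 0.4422
  s2: p = 30/75 = 0.4000, -p*log2(p) = 0.5288
H = sum of terms = 0.9710
Rounded to 2 decimals: 0.97

0.97


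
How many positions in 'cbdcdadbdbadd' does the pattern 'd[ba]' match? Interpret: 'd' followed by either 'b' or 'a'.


Pattern: d[ba] means 'd' followed by either 'b' or 'a'.
Scanning 'cbdcdadbdbadd' position-by-position:
  Pos 0: window 'cb' -> no
  Pos 1: window 'bd' -> no
  Pos 2: window 'dc' -> no
  Pos 3: window 'cd' -> no
  Pos 4: window 'da' -> MATCH
  Pos 5: window 'ad' -> no
  Pos 6: window 'db' -> MATCH
  Pos 7: window 'bd' -> no
  Pos 8: window 'db' -> MATCH
  Pos 9: window 'ba' -> no
  Pos 10: window 'ad' -> no
  Pos 11: window 'dd' -> no
  Pos 12: window 'd' -> no
Total matches: 3

3


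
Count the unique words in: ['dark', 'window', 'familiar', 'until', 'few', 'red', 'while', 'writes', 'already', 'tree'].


Listing all tokens and tracking unique types:
  Token 1: 'dark' -> NEW (unique so far: 1)
  Token 2: 'window' -> NEW (unique so far: 2)
  Token 3: 'familiar' -> NEW (unique so far: 3)
  Token 4: 'until' -> NEW (unique so far: 4)
  Token 5: 'few' -> NEW (unique so far: 5)
  Token 6: 'red' -> NEW (unique so far: 6)
  Token 7: 'while' -> NEW (unique so far: 7)
  Token 8: 'writes' -> NEW (unique so far: 8)
  Token 9: 'already' -> NEW (unique so far: 9)
  Token 10: 'tree' -> NEW (unique so far: 10)
Unique types: ('already', 'dark', 'familiar', 'few', 'red', 'tree', 'until', 'while', 'window', 'writes')
Vocabulary size: 10

10


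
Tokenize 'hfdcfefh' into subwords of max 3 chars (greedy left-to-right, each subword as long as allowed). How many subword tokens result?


'hfdcfefh' has 8 characters.
Chunking with max size 3:
  Chunk 1: 'hfd' (positions 0-2)
  Chunk 2: 'cfe' (positions 3-5)
  Chunk 3: 'fh' (positions 6-7)
Total chunks: ceil(8 / 3) = 3

3


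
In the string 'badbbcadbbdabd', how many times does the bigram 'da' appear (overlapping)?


Scanning 'badbbcadbbdabd' for bigram 'da':
  Position 0: 'ba' -> no
  Position 1: 'ad' -> no
  Position 2: 'db' -> no
  Position 3: 'bb' -> no
  Position 4: 'bc' -> no
  Position 5: 'ca' -> no
  Position 6: 'ad' -> no
  Position 7: 'db' -> no
  Position 8: 'bb' -> no
  Position 9: 'bd' -> no
  Position 10: 'da' -> MATCH
  Position 11: 'ab' -> no
  Position 12: 'bd' -> no
Total matches: 1

1


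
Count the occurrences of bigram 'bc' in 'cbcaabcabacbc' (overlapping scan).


Scanning 'cbcaabcabacbc' for bigram 'bc':
  Position 0: 'cb' -> no
  Position 1: 'bc' -> MATCH
  Position 2: 'ca' -> no
  Position 3: 'aa' -> no
  Position 4: 'ab' -> no
  Position 5: 'bc' -> MATCH
  Position 6: 'ca' -> no
  Position 7: 'ab' -> no
  Position 8: 'ba' -> no
  Position 9: 'ac' -> no
  Position 10: 'cb' -> no
  Position 11: 'bc' -> MATCH
Total matches: 3

3


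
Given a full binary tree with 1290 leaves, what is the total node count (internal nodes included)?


Leaf nodes (terminals): 1290
Internal nodes = n - 1 = 1290 - 1 = 1289
Total = leaves + internal = 1290 + 1289 = 2579

2579


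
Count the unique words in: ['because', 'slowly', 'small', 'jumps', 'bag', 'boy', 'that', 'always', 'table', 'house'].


Listing all tokens and tracking unique types:
  Token 1: 'because' -> NEW (unique so far: 1)
  Token 2: 'slowly' -> NEW (unique so far: 2)
  Token 3: 'small' -> NEW (unique so far: 3)
  Token 4: 'jumps' -> NEW (unique so far: 4)
  Token 5: 'bag' -> NEW (unique so far: 5)
  Token 6: 'boy' -> NEW (unique so far: 6)
  Token 7: 'that' -> NEW (unique so far: 7)
  Token 8: 'always' -> NEW (unique so far: 8)
  Token 9: 'table' -> NEW (unique so far: 9)
  Token 10: 'house' -> NEW (unique so far: 10)
Unique types: ('always', 'bag', 'because', 'boy', 'house', 'jumps', 'slowly', 'small', 'table', 'that')
Vocabulary size: 10

10


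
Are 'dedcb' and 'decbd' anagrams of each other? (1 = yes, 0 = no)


Sort characters of 'dedcb': 'bcdde'
Sort characters of 'decbd': 'bcdde'
Sorted forms match -> they ARE anagrams
Result: 1

1


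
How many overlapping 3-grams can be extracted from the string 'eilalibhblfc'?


String 'eilalibhblfc' has length L = 12.
Number of overlapping n-grams = L - n + 1
Substituting: 12 - 3 + 1 = 10

10


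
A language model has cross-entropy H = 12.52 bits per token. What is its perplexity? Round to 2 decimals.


Perplexity formula: PP = 2^H
H = 12.52
PP = 2^12.52
Decompose: 2^12.52 = 2^12 * 2^0.52
2^12 = 4096, 2^0.52 ~ 1.4339552
PP ~ 4096 * 1.4339552 = 5873.4804992
Rounded to 2 decimals: 5873.48

5873.48


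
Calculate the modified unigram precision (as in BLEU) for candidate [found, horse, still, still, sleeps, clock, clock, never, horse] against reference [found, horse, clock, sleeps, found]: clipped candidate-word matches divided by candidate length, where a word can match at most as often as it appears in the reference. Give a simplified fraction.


Reference word counts: {'clock': 1, 'found': 2, 'horse': 1, 'sleeps': 1}
Checking each candidate word (with clipping):
  'found' -> in reference (ref count 2, used 1/2) -> match (matches: 1)
  'horse' -> in reference (ref count 1, used 1/1) -> match (matches: 2)
  'still' -> not in reference -> no match (matches: 2)
  'still' -> not in reference -> no match (matches: 2)
  'sleeps' -> in reference (ref count 1, used 1/1) -> match (matches: 3)
  'clock' -> in reference (ref count 1, used 1/1) -> match (matches: 4)
  'clock' -> ref count 1 already used up (1/1) -> clipped, no match (matches: 4)
  'never' -> not in reference -> no match (matches: 4)
  'horse' -> ref count 1 already used up (1/1) -> clipped, no match (matches: 4)
Clipped matches: 4, Candidate length: 9
Precision = 4/9

4/9


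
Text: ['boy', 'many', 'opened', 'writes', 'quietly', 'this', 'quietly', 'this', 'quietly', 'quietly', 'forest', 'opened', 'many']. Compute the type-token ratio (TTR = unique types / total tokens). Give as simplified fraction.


Tokens: 13
Unique types: ('boy', 'forest', 'many', 'opened', 'quietly', 'this', 'writes') = 7
TTR = 7/13
Already in lowest terms.

7/13


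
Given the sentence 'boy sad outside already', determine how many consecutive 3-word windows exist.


Word trigrams from [4] words:
  Trigram 1: (boy sad outside)
  Trigram 2: (sad outside already)
Total word trigrams: 4 - 2 = 2

2


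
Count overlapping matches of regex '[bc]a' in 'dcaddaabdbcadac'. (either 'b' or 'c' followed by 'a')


Pattern: [bc]a means either 'b' or 'c' followed by 'a'.
Scanning 'dcaddaabdbcadac' position-by-position:
  Pos 0: window 'dc' -> no
  Pos 1: window 'ca' -> MATCH
  Pos 2: window 'ad' -> no
  Pos 3: window 'dd' -> no
  Pos 4: window 'da' -> no
  Pos 5: window 'aa' -> no
  Pos 6: window 'ab' -> no
  Pos 7: window 'bd' -> no
  Pos 8: window 'db' -> no
  Pos 9: window 'bc' -> no
  Pos 10: window 'ca' -> MATCH
  Pos 11: window 'ad' -> no
  Pos 12: window 'da' -> no
  Pos 13: window 'ac' -> no
  Pos 14: window 'c' -> no
Total matches: 2

2


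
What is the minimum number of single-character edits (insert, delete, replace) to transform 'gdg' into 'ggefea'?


Building DP table for s1='gdg' (len 3) and s2='ggefea' (len 6):
       g  g  e  f  e  a
    0  1  2  3  4  5  6
  g 1  0  1  2  3  4  5
  d 2  1  1  2  3  4  5
  g 3  2  1  2  3  4  5
Edit distance = dp[3][6] = 5

5


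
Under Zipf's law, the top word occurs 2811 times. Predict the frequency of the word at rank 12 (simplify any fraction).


Zipf's law: freq(rank) = f1 / rank
f1 = 2811, rank = 12
freq = 2811 / 12
GCD(2811, 12) = 3
Simplified: 937/4

937/4


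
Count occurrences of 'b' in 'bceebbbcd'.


Scanning 'bceebbbcd' for 'b':
  Position 0: 'b' -> MATCH (count: 1)
  Position 4: 'b' -> MATCH (count: 2)
  Position 5: 'b' -> MATCH (count: 3)
  Position 6: 'b' -> MATCH (count: 4)
Total occurrences of 'b': 4

4


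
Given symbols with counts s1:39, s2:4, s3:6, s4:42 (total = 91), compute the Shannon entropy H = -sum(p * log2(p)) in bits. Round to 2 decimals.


Computing entropy H = -sum(p_i * log2(p_i)):
  s1: p = 39/91 = 0.4286, -p*log2(p) = 0.5239
  s2: p = 4/91 = 0.0440, -p*log2(p) = 0.1981
  s3: p = 6/91 = 0.0659, -p*log2(p) = 0.2586
  s4: p = 42/91 = 0.4615, -p*log2(p) = 0.5148
H = sum of terms = 1.4954
Rounded to 2 decimals: 1.50

1.50


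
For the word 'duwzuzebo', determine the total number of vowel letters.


Scanning each character of 'duwzuzebo':
  Position 1: 'd' -> consonant (running count: 0)
  Position 2: 'u' -> vowel (running count: 1)
  Position 3: 'w' -> consonant (running count: 1)
  Position 4: 'z' -> consonant (running count: 1)
  Position 5: 'u' -> vowel (running count: 2)
  Position 6: 'z' -> consonant (running count: 2)
  Position 7: 'e' -> vowel (running count: 3)
  Position 8: 'b' -> consonant (running count: 3)
  Position 9: 'o' -> vowel (running count: 4)
Total vowels: 4

4


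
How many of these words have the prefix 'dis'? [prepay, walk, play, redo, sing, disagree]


Checking each word for prefix 'dis':
  'prepay' -> no (count: 0)
  'walk' -> no (count: 0)
  'play' -> no (count: 0)
  'redo' -> no (count: 0)
  'sing' -> no (count: 0)
  'disagree' -> YES, starts with 'dis' (count: 1)
Total with prefix 'dis': 1

1


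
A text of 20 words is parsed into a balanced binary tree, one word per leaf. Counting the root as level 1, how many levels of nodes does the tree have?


In a balanced binary tree with n leaves the deepest leaf is ceil(log2(n)) edges below the root,
so counting node levels inclusive of root and leaves gives ceil(log2(n)) + 1 levels.
log2(20) = 4.3219
ceil(4.3219) = 5
levels = 5 + 1 = 6

6


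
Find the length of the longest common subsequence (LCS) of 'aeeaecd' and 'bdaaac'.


DP table for LCS of 'aeeaecd' and 'bdaaac':
       b  d  a  a  a  c
    0  0  0  0  0  0  0
  a 0  0  0  1  1  1  1
  e 0  0  0  1  1  1  1
  e 0  0  0  1  1  1  1
  a 0  0  0  1  2  2  2
  e 0  0  0  1  2  2  2
  c 0  0  0  1  2  2  3
  d 0  0  1  1  2  2  3
LCS: 'aac'
LCS length = 3

3


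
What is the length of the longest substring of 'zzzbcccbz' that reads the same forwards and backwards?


Scanning 'zzzbcccbz' for palindromic substrings.
Substring at positions 2-8: 'zbcccbz'.
Check: reverse('zbcccbz') = 'zbcccbz' -> palindrome confirmed.
Neighbouring characters ('z' / '-') break symmetry, so it cannot extend further.
No longer palindromic substring exists; longest length = 7

7


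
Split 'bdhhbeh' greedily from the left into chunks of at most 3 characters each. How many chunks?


'bdhhbeh' has 7 characters.
Chunking with max size 3:
  Chunk 1: 'bdh' (positions 0-2)
  Chunk 2: 'hbe' (positions 3-5)
  Chunk 3: 'h' (positions 6-6)
Total chunks: ceil(7 / 3) = 3

3


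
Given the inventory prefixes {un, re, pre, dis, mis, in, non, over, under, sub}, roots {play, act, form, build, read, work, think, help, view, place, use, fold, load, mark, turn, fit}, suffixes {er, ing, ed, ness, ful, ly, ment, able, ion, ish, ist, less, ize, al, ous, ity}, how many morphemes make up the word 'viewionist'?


Segmenting 'viewionist' against the inventory:
  'view' -> root (morpheme 1)
  'ion' -> suffix (morpheme 2)
  'ist' -> suffix (morpheme 3)
Total morphemes: 3

3


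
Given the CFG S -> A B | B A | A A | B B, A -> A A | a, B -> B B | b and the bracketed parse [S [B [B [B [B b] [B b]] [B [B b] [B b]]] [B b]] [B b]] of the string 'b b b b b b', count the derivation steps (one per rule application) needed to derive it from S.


Every bracketed nonterminal node [X ...] in the tree is produced by exactly one rule application.
Reading the tree off as a leftmost derivation:
  Step 1: S  =>  B B   (applied S -> B B)
  Step 2: B B  =>  B B B   (applied B -> B B)
  Step 3: B B B  =>  B B B B   (applied B -> B B)
  Step 4: B B B B  =>  B B B B B   (applied B -> B B)
  Step 5: B B B B B  =>  b B B B B   (applied B -> b)
  Step 6: b B B B B  =>  b b B B B   (applied B -> b)
  Step 7: b b B B B  =>  b b B B B B   (applied B -> B B)
  Step 8: b b B B B B  =>  b b b B B B   (applied B -> b)
  Step 9: b b b B B B  =>  b b b b B B   (applied B -> b)
  Step 10: b b b b B B  =>  b b b b b B   (applied B -> b)
  Step 11: b b b b b B  =>  b b b b b b   (applied B -> b)
Final yield: b b b b b b
Total rewrite steps: 11

11


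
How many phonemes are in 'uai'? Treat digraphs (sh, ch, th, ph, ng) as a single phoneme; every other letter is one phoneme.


Parsing 'uai' greedily, digraphs first:
  'u' -> vowel phoneme (phonemes so far: 1)
  'a' -> vowel phoneme (phonemes so far: 2)
  'i' -> vowel phoneme (phonemes so far: 3)
Total phonemes: 3

3


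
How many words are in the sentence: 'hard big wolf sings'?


Counting words by splitting on spaces:
  Word 1: 'hard'
  Word 2: 'big'
  Word 3: 'wolf'
  Word 4: 'sings'
Total words: 4

4


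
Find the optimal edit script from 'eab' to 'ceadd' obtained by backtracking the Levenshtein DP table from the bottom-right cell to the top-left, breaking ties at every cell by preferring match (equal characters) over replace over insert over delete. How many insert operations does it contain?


Edit distance = 3. Backtracking from cell (3, 5) with preference match > replace > insert > delete,
then listing the resulting alignment 'eab' -> 'ceadd' left to right:
  Step 1: insert 'c' [insertion #1]
  Step 2: keep 'e'
  Step 3: keep 'a'
  Step 4: insert 'd' [insertion #2]
  Step 5: replace b->d
Total insertions: 2

2


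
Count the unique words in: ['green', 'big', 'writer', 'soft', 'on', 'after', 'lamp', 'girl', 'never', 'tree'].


Listing all tokens and tracking unique types:
  Token 1: 'green' -> NEW (unique so far: 1)
  Token 2: 'big' -> NEW (unique so far: 2)
  Token 3: 'writer' -> NEW (unique so far: 3)
  Token 4: 'soft' -> NEW (unique so far: 4)
  Token 5: 'on' -> NEW (unique so far: 5)
  Token 6: 'after' -> NEW (unique so far: 6)
  Token 7: 'lamp' -> NEW (unique so far: 7)
  Token 8: 'girl' -> NEW (unique so far: 8)
  Token 9: 'never' -> NEW (unique so far: 9)
  Token 10: 'tree' -> NEW (unique so far: 10)
Unique types: ('after', 'big', 'girl', 'green', 'lamp', 'never', 'on', 'soft', 'tree', 'writer')
Vocabulary size: 10

10


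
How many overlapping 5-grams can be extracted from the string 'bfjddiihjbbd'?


String 'bfjddiihjbbd' has length L = 12.
Number of overlapping n-grams = L - n + 1
Substituting: 12 - 5 + 1 = 8

8


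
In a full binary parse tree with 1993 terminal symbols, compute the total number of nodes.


Leaf nodes (terminals): 1993
Internal nodes = n - 1 = 1993 - 1 = 1992
Total = leaves + internal = 1993 + 1992 = 3985

3985


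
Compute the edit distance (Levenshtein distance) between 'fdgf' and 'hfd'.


Building DP table for s1='fdgf' (len 4) and s2='hfd' (len 3):
       h  f  d
    0  1  2  3
  f 1  1  1  2
  d 2  2  2  1
  g 3  3  3  2
  f 4  4  3  3
Edit distance = dp[4][3] = 3

3


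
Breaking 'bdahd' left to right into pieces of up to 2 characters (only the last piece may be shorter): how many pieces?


'bdahd' has 5 characters.
Chunking with max size 2:
  Chunk 1: 'bd' (positions 0-1)
  Chunk 2: 'ah' (positions 2-3)
  Chunk 3: 'd' (positions 4-4)
Total chunks: ceil(5 / 2) = 3

3


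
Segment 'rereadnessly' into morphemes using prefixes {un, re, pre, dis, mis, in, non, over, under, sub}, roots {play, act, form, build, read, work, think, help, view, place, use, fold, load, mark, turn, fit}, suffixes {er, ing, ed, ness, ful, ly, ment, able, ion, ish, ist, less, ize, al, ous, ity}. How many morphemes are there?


Segmenting 'rereadnessly' against the inventory:
  're' -> prefix (morpheme 1)
  'read' -> root (morpheme 2)
  'ness' -> suffix (morpheme 3)
  'ly' -> suffix (morpheme 4)
Total morphemes: 4

4


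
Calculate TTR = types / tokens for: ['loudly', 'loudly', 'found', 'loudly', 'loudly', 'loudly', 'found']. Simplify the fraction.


Tokens: 7
Unique types: ('found', 'loudly') = 2
TTR = 2/7
Already in lowest terms.

2/7


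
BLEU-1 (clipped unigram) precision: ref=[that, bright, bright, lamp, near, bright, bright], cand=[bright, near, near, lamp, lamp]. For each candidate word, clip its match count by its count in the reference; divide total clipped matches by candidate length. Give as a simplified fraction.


Reference word counts: {'bright': 4, 'lamp': 1, 'near': 1, 'that': 1}
Checking each candidate word (with clipping):
  'bright' -> in reference (ref count 4, used 1/4) -> match (matches: 1)
  'near' -> in reference (ref count 1, used 1/1) -> match (matches: 2)
  'near' -> ref count 1 already used up (1/1) -> clipped, no match (matches: 2)
  'lamp' -> in reference (ref count 1, used 1/1) -> match (matches: 3)
  'lamp' -> ref count 1 already used up (1/1) -> clipped, no match (matches: 3)
Clipped matches: 3, Candidate length: 5
Precision = 3/5

3/5


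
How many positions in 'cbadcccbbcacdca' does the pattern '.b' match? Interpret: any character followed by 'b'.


Pattern: .b means any character followed by 'b'.
Scanning 'cbadcccbbcacdca' position-by-position:
  Pos 0: window 'cb' -> MATCH
  Pos 1: window 'ba' -> no
  Pos 2: window 'ad' -> no
  Pos 3: window 'dc' -> no
  Pos 4: window 'cc' -> no
  Pos 5: window 'cc' -> no
  Pos 6: window 'cb' -> MATCH
  Pos 7: window 'bb' -> MATCH
  Pos 8: window 'bc' -> no
  Pos 9: window 'ca' -> no
  Pos 10: window 'ac' -> no
  Pos 11: window 'cd' -> no
  Pos 12: window 'dc' -> no
  Pos 13: window 'ca' -> no
  Pos 14: window 'a' -> no
Total matches: 3

3


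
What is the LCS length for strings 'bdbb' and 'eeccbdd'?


DP table for LCS of 'bdbb' and 'eeccbdd':
       e  e  c  c  b  d  d
    0  0  0  0  0  0  0  0
  b 0  0  0  0  0  1  1  1
  d 0  0  0  0  0  1  2  2
  b 0  0  0  0  0  1  2  2
  b 0  0  0  0  0  1  2  2
LCS: 'bd'
LCS length = 2

2


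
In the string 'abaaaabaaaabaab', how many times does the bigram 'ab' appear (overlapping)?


Scanning 'abaaaabaaaabaab' for bigram 'ab':
  Position 0: 'ab' -> MATCH
  Position 1: 'ba' -> no
  Position 2: 'aa' -> no
  Position 3: 'aa' -> no
  Position 4: 'aa' -> no
  Position 5: 'ab' -> MATCH
  Position 6: 'ba' -> no
  Position 7: 'aa' -> no
  Position 8: 'aa' -> no
  Position 9: 'aa' -> no
  Position 10: 'ab' -> MATCH
  Position 11: 'ba' -> no
  Position 12: 'aa' -> no
  Position 13: 'ab' -> MATCH
Total matches: 4

4


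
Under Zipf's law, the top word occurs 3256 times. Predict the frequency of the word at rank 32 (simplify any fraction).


Zipf's law: freq(rank) = f1 / rank
f1 = 3256, rank = 32
freq = 3256 / 32
GCD(3256, 32) = 8
Simplified: 407/4

407/4


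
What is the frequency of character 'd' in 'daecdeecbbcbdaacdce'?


Scanning 'daecdeecbbcbdaacdce' for 'd':
  Position 0: 'd' -> MATCH (count: 1)
  Position 4: 'd' -> MATCH (count: 2)
  Position 12: 'd' -> MATCH (count: 3)
  Position 16: 'd' -> MATCH (count: 4)
Total occurrences of 'd': 4

4


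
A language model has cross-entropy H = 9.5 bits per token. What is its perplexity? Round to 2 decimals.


Perplexity formula: PP = 2^H
H = 9.5
PP = 2^9.5
Decompose: 2^9.5 = 2^9 * 2^0.5 = 2^9 * sqrt(2)
2^9 = 512, sqrt(2) ~ 1.4142136
PP ~ 512 * 1.4142136 = 724.0773632
Rounded to 2 decimals: 724.08

724.08


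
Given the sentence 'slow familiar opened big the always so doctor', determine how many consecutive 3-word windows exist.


Word trigrams from [8] words:
  Trigram 1: (slow familiar opened)
  Trigram 2: (familiar opened big)
  Trigram 3: (opened big the)
  Trigram 4: (big the always)
  Trigram 5: (the always so)
  Trigram 6: (always so doctor)
Total word trigrams: 8 - 2 = 6

6


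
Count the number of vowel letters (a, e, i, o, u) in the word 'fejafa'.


Scanning each character of 'fejafa':
  Position 1: 'f' -> consonant (running count: 0)
  Position 2: 'e' -> vowel (running count: 1)
  Position 3: 'j' -> consonant (running count: 1)
  Position 4: 'a' -> vowel (running count: 2)
  Position 5: 'f' -> consonant (running count: 2)
  Position 6: 'a' -> vowel (running count: 3)
Total vowels: 3

3


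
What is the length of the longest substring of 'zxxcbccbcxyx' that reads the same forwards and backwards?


Scanning 'zxxcbccbcxyx' for palindromic substrings.
Substring at positions 2-9: 'xcbccbcx'.
Check: reverse('xcbccbcx') = 'xcbccbcx' -> palindrome confirmed.
Neighbouring characters ('x' / 'y') break symmetry, so it cannot extend further.
No longer palindromic substring exists; longest length = 8

8


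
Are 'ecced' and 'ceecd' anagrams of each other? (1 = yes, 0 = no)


Sort characters of 'ecced': 'ccdee'
Sort characters of 'ceecd': 'ccdee'
Sorted forms match -> they ARE anagrams
Result: 1

1


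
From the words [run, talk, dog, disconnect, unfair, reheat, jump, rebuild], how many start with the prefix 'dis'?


Checking each word for prefix 'dis':
  'run' -> no (count: 0)
  'talk' -> no (count: 0)
  'dog' -> no (count: 0)
  'disconnect' -> YES, starts with 'dis' (count: 1)
  'unfair' -> no (count: 1)
  'reheat' -> no (count: 1)
  'jump' -> no (count: 1)
  'rebuild' -> no (count: 1)
Total with prefix 'dis': 1

1


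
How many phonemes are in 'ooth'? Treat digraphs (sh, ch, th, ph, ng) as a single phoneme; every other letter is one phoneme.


Parsing 'ooth' greedily, digraphs first:
  'o' -> vowel phoneme (phonemes so far: 1)
  'o' -> vowel phoneme (phonemes so far: 2)
  'th' -> digraph (1 consonant phoneme) (phonemes so far: 3)
Total phonemes: 3

3


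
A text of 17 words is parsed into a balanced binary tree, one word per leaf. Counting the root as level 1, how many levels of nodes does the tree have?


In a balanced binary tree with n leaves the deepest leaf is ceil(log2(n)) edges below the root,
so counting node levels inclusive of root and leaves gives ceil(log2(n)) + 1 levels.
log2(17) = 4.0875
ceil(4.0875) = 5
levels = 5 + 1 = 6

6


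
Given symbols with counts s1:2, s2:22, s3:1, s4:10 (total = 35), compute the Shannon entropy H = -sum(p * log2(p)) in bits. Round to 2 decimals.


Computing entropy H = -sum(p_i * log2(p_i)):
  s1: p = 2/35 = 0.0571, -p*log2(p) = 0.2360
  s2: p = 22/35 = 0.6286, -p*log2(p) = 0.4210
  s3: p = 1/35 = 0.0286, -p*log2(p) = 0.1466
  s4: p = 10/35 = 0.2857, -p*log2(p) = 0.5164
H = sum of terms = 1.3200
Rounded to 2 decimals: 1.32

1.32


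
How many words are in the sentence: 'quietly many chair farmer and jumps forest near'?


Counting words by splitting on spaces:
  Word 1: 'quietly'
  Word 2: 'many'
  Word 3: 'chair'
  Word 4: 'farmer'
  Word 5: 'and'
  Word 6: 'jumps'
  Word 7: 'forest'
  Word 8: 'near'
Total words: 8

8


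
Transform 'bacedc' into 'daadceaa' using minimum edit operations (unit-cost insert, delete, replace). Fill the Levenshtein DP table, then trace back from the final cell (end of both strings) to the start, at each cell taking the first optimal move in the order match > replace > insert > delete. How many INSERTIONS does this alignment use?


Edit distance = 5. Backtracking from cell (6, 8) with preference match > replace > insert > delete,
then listing the resulting alignment 'bacedc' -> 'daadceaa' left to right:
  Step 1: insert 'd' [insertion #1]
  Step 2: replace b->a
  Step 3: keep 'a'
  Step 4: insert 'd' [insertion #2]
  Step 5: keep 'c'
  Step 6: keep 'e'
  Step 7: replace d->a
  Step 8: replace c->a
Total insertions: 2

2
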